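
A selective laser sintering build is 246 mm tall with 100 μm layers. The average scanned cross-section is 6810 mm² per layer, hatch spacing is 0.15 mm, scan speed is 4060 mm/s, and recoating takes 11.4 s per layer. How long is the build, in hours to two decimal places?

Number of layers: 246 / 0.1 → 2460 (rounded up).
Hatch length per layer = 6810 / 0.15, so 45400 mm.
Per-layer scan time: 45400 / 4060 → 11.1823 s.
Time per layer = 11.1823 + 11.4 = 22.5823 s.
2460 layers × 22.5823 s/layer = 55552.458 s, i.e. 15.43 hours.

15.43 hours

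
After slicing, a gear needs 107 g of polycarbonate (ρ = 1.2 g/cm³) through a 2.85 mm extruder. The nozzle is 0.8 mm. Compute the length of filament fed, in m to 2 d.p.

Extruded volume: 107/1.2 = 89.1667 cm³ (89166.7 mm³).
Filament cross-section = π × (2.85/2)² = 6.3794 mm².
Length = 89166.7 / 6.3794 = 13977.29 mm = 13.98 m.

13.98 m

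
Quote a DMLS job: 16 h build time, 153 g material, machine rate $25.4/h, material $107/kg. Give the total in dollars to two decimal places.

$422.77

Machine-time cost = 25.4 × 16, so $406.40.
Material charge = 107 × 153/1000, so $16.371.
Total = 406.40 + 16.371 = 422.771 ≈ $422.77.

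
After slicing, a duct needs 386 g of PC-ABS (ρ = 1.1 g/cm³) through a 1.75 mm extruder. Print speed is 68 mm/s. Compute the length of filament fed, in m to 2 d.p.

Volume = 386 g / 1.1 g·cm⁻³ = 350.9091 cm³ = 350909.1 mm³.
Cross-section of 1.75 mm filament: π·(1.75/2)² = 2.4053 mm².
L = V/A = 350909.1/2.4053 = 145889.95 mm → 145.89 m.

145.89 m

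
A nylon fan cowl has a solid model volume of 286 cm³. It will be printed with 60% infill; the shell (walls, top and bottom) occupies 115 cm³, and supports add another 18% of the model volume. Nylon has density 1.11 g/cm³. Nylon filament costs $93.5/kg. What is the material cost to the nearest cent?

Infill region: 286 − 115 → 171 cm³.
Infill deposited: 0.60 × 171 → 102.6 cm³.
Support: 0.18 × 286 → 51.48 cm³.
Total printed volume: 115 + 102.6 + 51.48 → 269.08 cm³.
Mass = 269.08 × 1.11, so 298.6788 g.
Cost = 298.6788 g / 1000 × $93.5/kg = $27.93.

$27.93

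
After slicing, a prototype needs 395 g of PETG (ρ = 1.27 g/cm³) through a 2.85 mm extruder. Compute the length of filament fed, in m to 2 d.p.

Volume = 395 g / 1.27 g·cm⁻³ = 311.0236 cm³ = 311023.6 mm³.
Filament cross-section = π × (2.85/2)² = 6.3794 mm².
L = V/A = 311023.6/6.3794 = 48754.37 mm → 48.75 m.

48.75 m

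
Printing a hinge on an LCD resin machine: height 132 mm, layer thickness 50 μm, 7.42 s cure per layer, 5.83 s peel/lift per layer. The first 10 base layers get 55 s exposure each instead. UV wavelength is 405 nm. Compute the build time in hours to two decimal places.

Number of layers: 132 / 0.05 → 2640 (rounded up).
Burn-in layers: 10 × (55 + 5.83) → 608.3 s.
Remaining layers: 2630 × (7.42 + 5.83) → 34847.5 s.
Total = 608.3 + 34847.5 = 35455.8 s = 9.85 hours.

9.85 hours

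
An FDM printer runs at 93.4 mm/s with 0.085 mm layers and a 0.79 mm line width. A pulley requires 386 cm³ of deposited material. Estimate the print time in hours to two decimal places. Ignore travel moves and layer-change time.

Line area: 0.085 × 0.79 → 0.06715 mm².
Path length: 386000 mm³ / 0.06715 mm² → 5748324.6 mm.
Extrusion time = 5748324.6 / 93.4 = 61545.2 s.
Converting: 61545.2 s = 17.10 hours.

17.10 hours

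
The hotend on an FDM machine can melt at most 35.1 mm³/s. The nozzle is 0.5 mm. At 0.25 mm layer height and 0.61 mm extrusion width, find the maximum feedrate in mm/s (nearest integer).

230 mm/s

Extrusion cross-section: 0.25 × 0.61 → 0.1525 mm².
Max speed = 35.1 / 0.1525 = 230.16 ≈ 230 mm/s.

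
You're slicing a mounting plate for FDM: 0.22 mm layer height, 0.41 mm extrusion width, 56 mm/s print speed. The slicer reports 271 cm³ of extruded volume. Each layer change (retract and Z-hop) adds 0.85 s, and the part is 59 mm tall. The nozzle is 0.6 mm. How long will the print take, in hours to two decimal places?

Extrusion cross-section = 0.22 × 0.41, so 0.0902 mm².
Toolpath length = 271 cm³ / 0.0902 mm² = 271000 / 0.0902 = 3004434.6 mm.
Print-move time: 3004434.6 / 56 → 53650.6 s.
Layers = ⌈59/0.22⌉ = 269.
Layer-change overhead = 269 × 0.85, so 228.65 s.
Altogether 53650.6 + 228.65 = 53879.25 s, i.e. 14.97 hours.

14.97 hours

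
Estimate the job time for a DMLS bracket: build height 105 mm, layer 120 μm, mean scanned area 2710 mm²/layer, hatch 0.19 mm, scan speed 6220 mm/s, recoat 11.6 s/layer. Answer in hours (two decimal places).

Layer count = ceil(105 / 0.12) = 875.
Hatch length per layer = 2710 / 0.19 = 14263.2 mm.
Laser time per layer = 14263.2 / 6220, so 2.2931 s.
Layer cycle = 2.2931 + 11.6 = 13.8931 s.
Total: 875 × 13.8931 s = 12156.4625 s → 3.38 hours.

3.38 hours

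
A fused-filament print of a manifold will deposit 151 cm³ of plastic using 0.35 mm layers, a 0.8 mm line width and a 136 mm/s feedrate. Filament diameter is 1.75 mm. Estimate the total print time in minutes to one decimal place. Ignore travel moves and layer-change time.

66.1 minutes

Extrusion cross-section = 0.35 × 0.8 = 0.28 mm².
Total extruded path = 151000/0.28 = 539285.7 mm.
Print-move time = 539285.7 / 136, so 3965.3 s.
In the requested units: 3965.3 s = 66.1 minutes.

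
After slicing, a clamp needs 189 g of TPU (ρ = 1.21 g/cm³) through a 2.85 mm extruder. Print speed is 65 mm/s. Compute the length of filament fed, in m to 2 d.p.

24.48 m

Volume = 189 g / 1.21 g·cm⁻³ = 156.1983 cm³ = 156198.3 mm³.
Filament cross-section = π × (2.85/2)² = 6.3794 mm².
Length = 156198.3 / 6.3794 = 24484.79 mm = 24.48 m.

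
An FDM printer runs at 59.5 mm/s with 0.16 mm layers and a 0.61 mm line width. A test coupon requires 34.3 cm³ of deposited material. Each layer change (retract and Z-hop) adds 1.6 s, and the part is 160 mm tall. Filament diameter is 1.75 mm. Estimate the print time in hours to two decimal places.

2.09 hours

Bead cross-section = 0.16 × 0.61, so 0.0976 mm².
Path length: 34300 mm³ / 0.0976 mm² → 351434.4 mm.
Print-move time = 351434.4 / 59.5, so 5906.5 s.
Layers = ⌈160/0.16⌉ = 1000.
Non-print overhead: 1000 × 1.6 → 1600 s.
Altogether 5906.5 + 1600 = 7506.5 s, i.e. 2.09 hours.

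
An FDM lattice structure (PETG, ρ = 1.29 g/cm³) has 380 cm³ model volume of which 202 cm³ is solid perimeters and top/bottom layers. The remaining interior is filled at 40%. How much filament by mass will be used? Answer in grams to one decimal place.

352.4 g

Interior volume: 380 − 202 → 178 cm³.
Deposited infill = 0.40 × 178 = 71.2 cm³.
Total extruded: 202 + 71.2 → 273.2 cm³.
Mass: 273.2 × 1.29 → 352.428 g.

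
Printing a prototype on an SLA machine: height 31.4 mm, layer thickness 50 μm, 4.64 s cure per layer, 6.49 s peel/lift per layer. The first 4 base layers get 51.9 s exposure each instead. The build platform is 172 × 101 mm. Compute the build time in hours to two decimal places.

Number of layers: 31.4 / 0.05 → 628 (rounded up).
Bottom layers: 4 × (51.9 + 6.49) → 233.56 s.
Remaining layers: 624 × (4.64 + 6.49) → 6945.12 s.
Sum: 233.56 + 6945.12 = 7178.68 s → 1.99 hours.

1.99 hours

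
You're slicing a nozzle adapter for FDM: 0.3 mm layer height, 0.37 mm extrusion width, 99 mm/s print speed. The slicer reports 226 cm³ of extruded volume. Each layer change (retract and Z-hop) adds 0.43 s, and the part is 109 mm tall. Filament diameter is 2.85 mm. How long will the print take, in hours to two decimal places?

5.76 hours

Extrusion cross-section: 0.3 × 0.37 → 0.111 mm².
Toolpath length = 226 cm³ / 0.111 mm² = 226000 / 0.111 = 2036036 mm.
Extrusion time: 2036036 / 99 → 20566 s.
Number of layers: 109 / 0.3 → 364 (rounded up).
Non-print overhead: 364 × 0.43 → 156.52 s.
Altogether 20566 + 156.52 = 20722.52 s, i.e. 5.76 hours.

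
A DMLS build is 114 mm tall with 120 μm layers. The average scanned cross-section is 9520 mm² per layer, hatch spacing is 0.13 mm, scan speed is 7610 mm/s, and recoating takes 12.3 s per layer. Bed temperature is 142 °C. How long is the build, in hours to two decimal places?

5.79 hours

Layer count = ceil(114 / 0.12) = 950.
Hatch length per layer = 9520 / 0.13, so 73230.8 mm.
Scan time per layer = 73230.8 / 7610, so 9.623 s.
Time per layer = 9.623 + 12.3 = 21.923 s.
Build time = 950 × 21.923 = 20826.85 s = 5.79 hours.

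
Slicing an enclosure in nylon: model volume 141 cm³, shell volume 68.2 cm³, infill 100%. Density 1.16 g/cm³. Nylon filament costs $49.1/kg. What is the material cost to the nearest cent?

Volume inside the shell: 141 − 68.2 → 72.8 cm³.
Infill volume: 1.00 × 72.8 → 72.8 cm³.
Total extruded: 68.2 + 72.8 → 141 cm³.
Mass = 141 × 1.16 = 163.56 g.
At $49.1/kg: 163.56/1000 × 49.1 = $8.03.

$8.03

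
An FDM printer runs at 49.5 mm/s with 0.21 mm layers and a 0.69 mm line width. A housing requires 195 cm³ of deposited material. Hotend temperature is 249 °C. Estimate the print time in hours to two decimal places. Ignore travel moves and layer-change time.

Line area = 0.21 × 0.69 = 0.1449 mm².
Total extruded path = 195000/0.1449 = 1345755.7 mm.
Print-move time: 1345755.7 / 49.5 → 27187 s.
27187 s = 7.55 hours.

7.55 hours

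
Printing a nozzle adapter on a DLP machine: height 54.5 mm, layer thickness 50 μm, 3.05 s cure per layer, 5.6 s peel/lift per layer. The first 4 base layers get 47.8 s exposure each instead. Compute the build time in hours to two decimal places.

2.67 hours

Layer count = ceil(54.5 / 0.05) = 1090.
Base layers: 4 × (47.8 + 5.6) → 213.6 s.
Normal layers = 1086 × (3.05 + 5.6) = 9393.9 s.
Sum: 213.6 + 9393.9 = 9607.5 s → 2.67 hours.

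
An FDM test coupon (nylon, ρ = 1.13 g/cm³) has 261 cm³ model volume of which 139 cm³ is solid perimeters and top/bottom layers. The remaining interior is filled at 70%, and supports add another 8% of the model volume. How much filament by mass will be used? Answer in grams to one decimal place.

Volume inside the shell: 261 − 139 → 122 cm³.
Infill volume = 0.70 × 122, so 85.4 cm³.
Support = 0.08 × 261 = 20.88 cm³.
Total extruded = 139 + 85.4 + 20.88, so 245.28 cm³.
Mass = 245.28 × 1.13 = 277.1664 g.

277.2 g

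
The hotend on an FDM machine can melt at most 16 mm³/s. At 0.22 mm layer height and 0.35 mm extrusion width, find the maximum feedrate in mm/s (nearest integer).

208 mm/s

A: 0.22 × 0.35 → 0.077 mm².
v_max = Q/A = 16/0.077 = 207.79 mm/s → 208 mm/s.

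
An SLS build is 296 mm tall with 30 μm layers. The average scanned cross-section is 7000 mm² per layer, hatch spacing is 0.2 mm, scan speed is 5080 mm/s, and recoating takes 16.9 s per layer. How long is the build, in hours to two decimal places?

65.20 hours

Number of layers: 296 / 0.03 → 9867 (rounded up).
Hatch length per layer: 7000 / 0.2 → 35000 mm.
Per-layer scan time = 35000 / 5080 = 6.8898 s.
Time per layer: 6.8898 + 16.9 → 23.7898 s.
Total: 9867 × 23.7898 s = 234733.9566 s → 65.20 hours.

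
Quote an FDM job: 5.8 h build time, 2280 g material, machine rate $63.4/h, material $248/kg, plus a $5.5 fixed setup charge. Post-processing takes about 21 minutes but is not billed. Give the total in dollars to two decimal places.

Time charge: 63.4 × 5.8 → $367.72.
Material cost = 248 × 2280/1000, so $565.44.
Adding setup: 367.72 + 565.44 + 5.5 → $938.66.

$938.66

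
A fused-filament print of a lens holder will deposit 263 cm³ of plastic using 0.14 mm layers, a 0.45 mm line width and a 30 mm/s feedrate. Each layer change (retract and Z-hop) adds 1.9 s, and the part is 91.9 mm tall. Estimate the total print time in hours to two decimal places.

Extrusion cross-section: 0.14 × 0.45 → 0.063 mm².
Total extruded path = 263000/0.063 = 4174603.2 mm.
Time extruding = 4174603.2 / 30, so 139153.4 s.
Layer count = ceil(91.9 / 0.14) = 657.
Z-hop total = 657 × 1.9, so 1248.3 s.
Altogether 139153.4 + 1248.3 = 140401.7 s, i.e. 39.00 hours.

39.00 hours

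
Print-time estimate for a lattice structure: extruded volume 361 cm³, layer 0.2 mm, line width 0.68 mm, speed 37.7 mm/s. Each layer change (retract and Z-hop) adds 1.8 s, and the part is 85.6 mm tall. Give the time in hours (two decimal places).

19.77 hours

Bead cross-section: 0.2 × 0.68 → 0.136 mm².
Toolpath length = 361 cm³ / 0.136 mm² = 361000 / 0.136 = 2654411.8 mm.
Extrusion time = 2654411.8 / 37.7, so 70408.8 s.
Number of layers: 85.6 / 0.2 → 428 (rounded up).
Z-hop total = 428 × 1.8, so 770.4 s.
Altogether 70408.8 + 770.4 = 71179.2 s, i.e. 19.77 hours.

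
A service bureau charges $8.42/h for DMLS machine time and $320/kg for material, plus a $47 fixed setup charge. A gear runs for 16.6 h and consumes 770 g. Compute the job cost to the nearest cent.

$433.17

Machine-time cost = 8.42 × 16.6 = $139.772.
Feedstock cost = 320 × 770/1000 = $246.40.
Total = 139.772 + 246.40 + 47 = 433.172 ≈ $433.17.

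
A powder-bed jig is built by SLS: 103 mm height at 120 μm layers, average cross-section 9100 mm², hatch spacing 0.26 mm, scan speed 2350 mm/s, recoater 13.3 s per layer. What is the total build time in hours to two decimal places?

Number of layers: 103 / 0.12 → 859 (rounded up).
Per-layer scan distance = 9100 / 0.26, so 35000 mm.
Scan time per layer: 35000 / 2350 → 14.8936 s.
Per-layer time = 14.8936 + 13.3 = 28.1936 s.
859 layers × 28.1936 s/layer = 24218.3024 s, i.e. 6.73 hours.

6.73 hours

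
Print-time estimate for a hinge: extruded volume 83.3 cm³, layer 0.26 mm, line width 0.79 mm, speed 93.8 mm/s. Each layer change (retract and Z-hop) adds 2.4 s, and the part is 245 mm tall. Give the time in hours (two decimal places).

1.83 hours

Extrusion cross-section = 0.26 × 0.79 = 0.2054 mm².
Path length: 83300 mm³ / 0.2054 mm² → 405550.1 mm.
Extrusion time = 405550.1 / 93.8, so 4323.6 s.
Layer count = ceil(245 / 0.26) = 943.
Layer-change overhead = 943 × 2.4, so 2263.2 s.
Total = 4323.6 + 2263.2 = 6586.8 s = 1.83 hours.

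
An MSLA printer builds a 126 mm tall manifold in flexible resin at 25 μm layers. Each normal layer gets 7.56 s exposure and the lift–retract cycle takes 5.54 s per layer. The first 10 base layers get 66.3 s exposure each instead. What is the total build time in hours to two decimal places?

Layers = ⌈126/0.025⌉ = 5040.
Base layers = 10 × (66.3 + 5.54), so 718.4 s.
Remaining layers: 5030 × (7.56 + 5.54) → 65893 s.
Sum: 718.4 + 65893 = 66611.4 s → 18.50 hours.

18.50 hours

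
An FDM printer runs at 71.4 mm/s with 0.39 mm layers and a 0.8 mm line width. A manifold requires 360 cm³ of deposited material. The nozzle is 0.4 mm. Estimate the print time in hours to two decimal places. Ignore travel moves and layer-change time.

Extrusion cross-section = 0.39 × 0.8, so 0.312 mm².
Toolpath length = 360 cm³ / 0.312 mm² = 360000 / 0.312 = 1153846.2 mm.
Extrusion time = 1153846.2 / 71.4, so 16160.3 s.
In the requested units: 16160.3 s = 4.49 hours.

4.49 hours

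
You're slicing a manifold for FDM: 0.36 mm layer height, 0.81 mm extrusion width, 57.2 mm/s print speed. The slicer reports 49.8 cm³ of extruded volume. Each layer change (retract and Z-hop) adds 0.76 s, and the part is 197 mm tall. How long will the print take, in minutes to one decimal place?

Line area: 0.36 × 0.81 → 0.2916 mm².
Toolpath length = 49.8 cm³ / 0.2916 mm² = 49800 / 0.2916 = 170781.9 mm.
Extrusion time = 170781.9 / 57.2, so 2985.7 s.
Layers = ⌈197/0.36⌉ = 548.
Z-hop total = 548 × 0.76, so 416.48 s.
Altogether 2985.7 + 416.48 = 3402.18 s, i.e. 56.7 minutes.

56.7 minutes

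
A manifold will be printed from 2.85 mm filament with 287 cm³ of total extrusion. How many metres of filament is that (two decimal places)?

44.99 m

Filament cross-section = π × (2.85/2)² = 6.3794 mm².
L = 287000 mm³ / 6.3794 mm² = 44988.56 mm, i.e. 44.99 m.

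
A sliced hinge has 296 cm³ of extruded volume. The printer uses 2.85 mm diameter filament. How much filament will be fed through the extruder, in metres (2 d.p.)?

46.40 m

Cross-section of 2.85 mm filament: π·(2.85/2)² = 6.3794 mm².
L = 296000 mm³ / 6.3794 mm² = 46399.35 mm, i.e. 46.40 m.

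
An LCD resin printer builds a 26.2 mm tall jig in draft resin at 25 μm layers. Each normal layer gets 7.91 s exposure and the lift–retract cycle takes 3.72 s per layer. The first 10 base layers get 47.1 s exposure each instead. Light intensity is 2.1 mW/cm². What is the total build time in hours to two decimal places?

3.49 hours

Layer count = ceil(26.2 / 0.025) = 1048.
Bottom layers = 10 × (47.1 + 3.72), so 508.2 s.
Remaining layers = 1038 × (7.91 + 3.72), so 12071.94 s.
Sum: 508.2 + 12071.94 = 12580.14 s → 3.49 hours.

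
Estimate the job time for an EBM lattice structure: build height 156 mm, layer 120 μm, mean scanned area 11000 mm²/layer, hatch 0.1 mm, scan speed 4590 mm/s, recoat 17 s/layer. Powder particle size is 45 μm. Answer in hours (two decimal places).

14.79 hours

Number of layers: 156 / 0.12 → 1300 (rounded up).
Scan path per layer = 11000 / 0.1, so 110000 mm.
Scan time per layer: 110000 / 4590 → 23.9651 s.
Per-layer time = 23.9651 + 17 = 40.9651 s.
1300 layers × 40.9651 s/layer = 53254.63 s, i.e. 14.79 hours.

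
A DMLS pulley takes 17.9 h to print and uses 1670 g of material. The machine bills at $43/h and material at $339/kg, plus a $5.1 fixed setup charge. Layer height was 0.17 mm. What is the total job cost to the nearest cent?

Time charge = 43 × 17.9, so $769.70.
Feedstock cost = 339 × 1670/1000, so $566.13.
Total = 769.70 + 566.13 + 5.1 = $1340.93.

$1340.93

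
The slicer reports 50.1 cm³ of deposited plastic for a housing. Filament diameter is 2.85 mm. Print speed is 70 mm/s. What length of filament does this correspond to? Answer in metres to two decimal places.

7.85 m

Filament cross-section = π × (2.85/2)² = 6.3794 mm².
L = 50100 mm³ / 6.3794 mm² = 7853.4 mm, i.e. 7.85 m.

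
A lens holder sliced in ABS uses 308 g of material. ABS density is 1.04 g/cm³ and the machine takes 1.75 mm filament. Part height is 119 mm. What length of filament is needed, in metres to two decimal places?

123.13 m

Volume = 308 g / 1.04 g·cm⁻³ = 296.1538 cm³ = 296153.8 mm³.
Cross-section of 1.75 mm filament: π·(1.75/2)² = 2.4053 mm².
L = V/A = 296153.8/2.4053 = 123125.51 mm → 123.13 m.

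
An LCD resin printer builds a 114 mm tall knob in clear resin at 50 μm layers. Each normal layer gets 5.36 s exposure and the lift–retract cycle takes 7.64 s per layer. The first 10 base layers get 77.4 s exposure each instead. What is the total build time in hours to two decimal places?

8.43 hours

Number of layers: 114 / 0.05 → 2280 (rounded up).
Base layers: 10 × (77.4 + 7.64) → 850.4 s.
Normal layers = 2270 × (5.36 + 7.64), so 29510 s.
Sum: 850.4 + 29510 = 30360.4 s → 8.43 hours.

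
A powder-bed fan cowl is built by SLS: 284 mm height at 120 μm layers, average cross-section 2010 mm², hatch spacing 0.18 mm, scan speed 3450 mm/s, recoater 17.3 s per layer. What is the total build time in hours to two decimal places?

13.50 hours

Layers = ⌈284/0.12⌉ = 2367.
Scan path per layer = 2010 / 0.18, so 11166.7 mm.
Per-layer scan time = 11166.7 / 3450 = 3.2367 s.
Time per layer = 3.2367 + 17.3 = 20.5367 s.
Build time = 2367 × 20.5367 = 48610.3689 s = 13.50 hours.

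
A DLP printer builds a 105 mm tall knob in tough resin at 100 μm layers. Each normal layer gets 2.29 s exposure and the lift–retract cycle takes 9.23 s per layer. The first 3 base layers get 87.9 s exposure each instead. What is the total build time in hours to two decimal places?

Number of layers: 105 / 0.1 → 1050 (rounded up).
Base layers: 3 × (87.9 + 9.23) → 291.39 s.
Regular layers = 1047 × (2.29 + 9.23), so 12061.44 s.
Sum: 291.39 + 12061.44 = 12352.83 s → 3.43 hours.

3.43 hours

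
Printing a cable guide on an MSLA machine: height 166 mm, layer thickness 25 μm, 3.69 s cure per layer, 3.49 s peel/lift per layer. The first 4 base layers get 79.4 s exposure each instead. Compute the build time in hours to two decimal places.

Layer count = ceil(166 / 0.025) = 6640.
Burn-in layers = 4 × (79.4 + 3.49), so 331.56 s.
Normal layers = 6636 × (3.69 + 3.49), so 47646.48 s.
Sum: 331.56 + 47646.48 = 47978.04 s → 13.33 hours.

13.33 hours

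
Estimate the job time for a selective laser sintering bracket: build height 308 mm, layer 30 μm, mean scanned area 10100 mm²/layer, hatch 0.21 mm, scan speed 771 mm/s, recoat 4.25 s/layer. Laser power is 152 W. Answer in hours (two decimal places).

190.03 hours

Layer count = ceil(308 / 0.03) = 10267.
Per-layer scan distance: 10100 / 0.21 → 48095.2 mm.
Per-layer scan time = 48095.2 / 771, so 62.3803 s.
Time per layer = 62.3803 + 4.25, so 66.6303 s.
Build time = 10267 × 66.6303 = 684093.2901 s = 190.03 hours.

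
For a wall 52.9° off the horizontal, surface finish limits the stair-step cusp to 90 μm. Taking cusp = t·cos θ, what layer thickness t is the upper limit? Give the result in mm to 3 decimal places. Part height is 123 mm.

0.149 mm

t = h_c / cos θ = 0.09 / 0.6032 = 0.149 mm.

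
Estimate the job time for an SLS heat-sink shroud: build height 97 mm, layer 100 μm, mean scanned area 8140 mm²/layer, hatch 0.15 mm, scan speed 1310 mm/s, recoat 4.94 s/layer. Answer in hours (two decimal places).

Number of layers: 97 / 0.1 → 970 (rounded up).
Scan path per layer: 8140 / 0.15 → 54266.7 mm.
Scan time per layer = 54266.7 / 1310 = 41.425 s.
Layer cycle = 41.425 + 4.94 = 46.365 s.
Build time = 970 × 46.365 = 44974.05 s = 12.49 hours.

12.49 hours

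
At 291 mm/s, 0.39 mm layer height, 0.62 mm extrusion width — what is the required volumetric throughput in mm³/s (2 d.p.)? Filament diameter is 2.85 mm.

Extrusion cross-section = 0.39 × 0.62, so 0.2418 mm².
Volumetric flow = 291 × 0.2418 = 70.36 mm³/s.

70.36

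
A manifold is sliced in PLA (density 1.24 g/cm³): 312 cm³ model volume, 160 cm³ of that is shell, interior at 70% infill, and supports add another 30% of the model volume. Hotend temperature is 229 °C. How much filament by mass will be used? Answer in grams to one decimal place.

Infill region = 312 − 160 = 152 cm³.
Deposited infill: 0.70 × 152 → 106.4 cm³.
Support = 0.30 × 312 = 93.6 cm³.
Deposited volume = 160 + 106.4 + 93.6 = 360 cm³.
Mass = 360 × 1.24 = 446.4 g.

446.4 g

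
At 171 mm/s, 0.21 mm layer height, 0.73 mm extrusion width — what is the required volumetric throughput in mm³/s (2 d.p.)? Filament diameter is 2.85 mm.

A = 0.21 × 0.73, so 0.1533 mm².
Q = v·A = 171 × 0.1533 = 26.21 mm³/s.

26.21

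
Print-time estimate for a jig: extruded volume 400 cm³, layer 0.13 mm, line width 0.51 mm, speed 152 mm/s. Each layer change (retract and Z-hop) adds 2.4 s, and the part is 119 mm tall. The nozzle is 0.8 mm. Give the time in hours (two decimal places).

Bead cross-section: 0.13 × 0.51 → 0.0663 mm².
Path length: 400000 mm³ / 0.0663 mm² → 6033182.5 mm.
Extrusion time = 6033182.5 / 152, so 39692 s.
Layers = ⌈119/0.13⌉ = 916.
Non-print overhead = 916 × 2.4 = 2198.4 s.
Total = 39692 + 2198.4 = 41890.4 s = 11.64 hours.

11.64 hours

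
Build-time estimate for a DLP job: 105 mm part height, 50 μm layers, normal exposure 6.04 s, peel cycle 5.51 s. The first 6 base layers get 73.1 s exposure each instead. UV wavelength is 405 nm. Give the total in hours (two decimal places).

6.85 hours

Number of layers: 105 / 0.05 → 2100 (rounded up).
Base layers = 6 × (73.1 + 5.51), so 471.66 s.
Remaining layers = 2094 × (6.04 + 5.51) = 24185.7 s.
Sum: 471.66 + 24185.7 = 24657.36 s → 6.85 hours.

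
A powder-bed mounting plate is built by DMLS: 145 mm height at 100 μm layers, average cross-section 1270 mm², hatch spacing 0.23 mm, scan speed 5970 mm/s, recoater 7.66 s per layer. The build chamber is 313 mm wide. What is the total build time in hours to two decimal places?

Layer count = ceil(145 / 0.1) = 1450.
Scan path per layer: 1270 / 0.23 → 5521.7 mm.
Laser time per layer = 5521.7 / 5970, so 0.9249 s.
Layer cycle = 0.9249 + 7.66, so 8.5849 s.
1450 layers × 8.5849 s/layer = 12448.105 s, i.e. 3.46 hours.

3.46 hours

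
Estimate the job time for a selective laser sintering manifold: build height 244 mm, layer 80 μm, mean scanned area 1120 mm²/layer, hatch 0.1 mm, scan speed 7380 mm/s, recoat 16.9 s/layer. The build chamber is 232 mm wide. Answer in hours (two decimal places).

Layer count = ceil(244 / 0.08) = 3050.
Scan path per layer = 1120 / 0.1 = 11200 mm.
Laser time per layer: 11200 / 7380 → 1.5176 s.
Time per layer: 1.5176 + 16.9 → 18.4176 s.
3050 layers × 18.4176 s/layer = 56173.68 s, i.e. 15.60 hours.

15.60 hours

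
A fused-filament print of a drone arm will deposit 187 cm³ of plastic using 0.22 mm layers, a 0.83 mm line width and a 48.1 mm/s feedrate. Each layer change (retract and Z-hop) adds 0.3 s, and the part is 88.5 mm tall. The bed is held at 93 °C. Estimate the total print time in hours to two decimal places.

Line area = 0.22 × 0.83 = 0.1826 mm².
Total extruded path = 187000/0.1826 = 1024096.4 mm.
Time extruding: 1024096.4 / 48.1 → 21291 s.
Layers = ⌈88.5/0.22⌉ = 403.
Z-hop total = 403 × 0.3 = 120.9 s.
Total = 21291 + 120.9 = 21411.9 s = 5.95 hours.

5.95 hours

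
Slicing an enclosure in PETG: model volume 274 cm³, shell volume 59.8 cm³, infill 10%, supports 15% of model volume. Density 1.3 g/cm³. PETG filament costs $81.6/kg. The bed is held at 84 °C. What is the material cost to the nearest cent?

$12.98

Infill region = 274 − 59.8 = 214.2 cm³.
Infill volume: 0.10 × 214.2 → 21.42 cm³.
Support = 0.15 × 274, so 41.1 cm³.
Deposited volume: 59.8 + 21.42 + 41.1 → 122.32 cm³.
Mass = 122.32 × 1.3 = 159.016 g.
At $81.6/kg: 159.016/1000 × 81.6 = $12.98.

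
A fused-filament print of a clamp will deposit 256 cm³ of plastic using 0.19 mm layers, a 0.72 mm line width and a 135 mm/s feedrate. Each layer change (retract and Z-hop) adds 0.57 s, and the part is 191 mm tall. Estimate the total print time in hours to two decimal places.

Line area: 0.19 × 0.72 → 0.1368 mm².
Toolpath length = 256 cm³ / 0.1368 mm² = 256000 / 0.1368 = 1871345 mm.
Extrusion time: 1871345 / 135 → 13861.8 s.
Number of layers: 191 / 0.19 → 1006 (rounded up).
Z-hop total = 1006 × 0.57, so 573.42 s.
Altogether 13861.8 + 573.42 = 14435.22 s, i.e. 4.01 hours.

4.01 hours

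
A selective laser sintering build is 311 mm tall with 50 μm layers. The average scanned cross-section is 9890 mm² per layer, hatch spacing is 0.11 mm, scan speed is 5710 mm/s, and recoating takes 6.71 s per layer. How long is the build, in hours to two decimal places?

38.80 hours

Layer count = ceil(311 / 0.05) = 6220.
Hatch length per layer: 9890 / 0.11 → 89909.1 mm.
Per-layer scan time = 89909.1 / 5710, so 15.7459 s.
Time per layer = 15.7459 + 6.71, so 22.4559 s.
Build time = 6220 × 22.4559 = 139675.698 s = 38.80 hours.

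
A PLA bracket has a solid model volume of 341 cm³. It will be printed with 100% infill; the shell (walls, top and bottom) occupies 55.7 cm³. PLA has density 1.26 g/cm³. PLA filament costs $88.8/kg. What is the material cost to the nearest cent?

$38.15

Volume inside the shell = 341 − 55.7 = 285.3 cm³.
Deposited infill: 1.00 × 285.3 → 285.3 cm³.
Total extruded: 55.7 + 285.3 → 341 cm³.
Mass = 341 × 1.26 = 429.66 g.
At $88.8/kg: 429.66/1000 × 88.8 = $38.15.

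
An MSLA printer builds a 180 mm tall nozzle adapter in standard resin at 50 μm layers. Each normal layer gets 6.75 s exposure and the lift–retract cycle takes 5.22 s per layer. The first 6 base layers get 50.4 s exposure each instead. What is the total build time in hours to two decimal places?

12.04 hours

Layer count = ceil(180 / 0.05) = 3600.
Bottom layers: 6 × (50.4 + 5.22) → 333.72 s.
Normal layers: 3594 × (6.75 + 5.22) → 43020.18 s.
Sum: 333.72 + 43020.18 = 43353.9 s → 12.04 hours.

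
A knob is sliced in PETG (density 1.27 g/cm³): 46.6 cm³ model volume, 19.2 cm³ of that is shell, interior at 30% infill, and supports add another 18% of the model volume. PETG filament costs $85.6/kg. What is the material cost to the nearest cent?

Interior volume = 46.6 − 19.2 = 27.4 cm³.
Infill deposited = 0.30 × 27.4 = 8.22 cm³.
Support = 0.18 × 46.6, so 8.388 cm³.
Deposited volume: 19.2 + 8.22 + 8.388 → 35.808 cm³.
Mass: 35.808 × 1.27 → 45.47616 g.
At $85.6/kg: 45.47616/1000 × 85.6 = $3.89.

$3.89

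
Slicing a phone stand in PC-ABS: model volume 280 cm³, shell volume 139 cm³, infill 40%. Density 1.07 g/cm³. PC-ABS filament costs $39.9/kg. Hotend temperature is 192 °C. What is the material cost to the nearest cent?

Infill region = 280 − 139 = 141 cm³.
Deposited infill = 0.40 × 141 = 56.4 cm³.
Total extruded = 139 + 56.4, so 195.4 cm³.
Mass: 195.4 × 1.07 → 209.078 g.
At $39.9/kg: 209.078/1000 × 39.9 = $8.34.

$8.34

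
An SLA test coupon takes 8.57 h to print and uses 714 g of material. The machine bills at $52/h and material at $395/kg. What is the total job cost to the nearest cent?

Machine-time cost = 52 × 8.57, so $445.64.
Feedstock cost = 395 × 714/1000 = $282.03.
Total = 445.64 + 282.03 = $727.67.

$727.67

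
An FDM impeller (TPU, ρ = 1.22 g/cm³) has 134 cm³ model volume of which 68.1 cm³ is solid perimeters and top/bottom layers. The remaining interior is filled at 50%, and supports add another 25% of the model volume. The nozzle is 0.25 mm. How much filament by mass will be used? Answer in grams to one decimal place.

164.2 g

Volume inside the shell: 134 − 68.1 → 65.9 cm³.
Infill deposited = 0.50 × 65.9, so 32.95 cm³.
Support = 0.25 × 134 = 33.5 cm³.
Total printed volume: 68.1 + 32.95 + 33.5 → 134.55 cm³.
Mass: 134.55 × 1.22 → 164.151 g.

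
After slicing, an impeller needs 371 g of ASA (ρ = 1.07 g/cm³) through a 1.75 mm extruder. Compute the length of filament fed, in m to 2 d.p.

Extruded volume: 371/1.07 = 346.729 cm³ (346729 mm³).
A = π r² = π × 0.875² = 2.4053 mm².
Length = 346729 / 2.4053 = 144152.08 mm = 144.15 m.

144.15 m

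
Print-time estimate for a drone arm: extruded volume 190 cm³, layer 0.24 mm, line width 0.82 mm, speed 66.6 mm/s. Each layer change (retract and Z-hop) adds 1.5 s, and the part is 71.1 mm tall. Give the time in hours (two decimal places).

4.15 hours

Extrusion cross-section = 0.24 × 0.82, so 0.1968 mm².
Path length: 190000 mm³ / 0.1968 mm² → 965447.2 mm.
Time extruding = 965447.2 / 66.6, so 14496.2 s.
Number of layers: 71.1 / 0.24 → 297 (rounded up).
Layer-change overhead = 297 × 1.5 = 445.5 s.
Total = 14496.2 + 445.5 = 14941.7 s = 4.15 hours.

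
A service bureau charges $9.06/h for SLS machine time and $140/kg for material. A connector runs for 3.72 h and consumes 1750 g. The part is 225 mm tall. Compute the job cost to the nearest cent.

$278.70

Machine-time cost = 9.06 × 3.72 = $33.7032.
Feedstock cost: 140 × 1750/1000 → $245.00.
Job cost: 33.7032 + 245.00 = 278.7032 ≈ $278.70.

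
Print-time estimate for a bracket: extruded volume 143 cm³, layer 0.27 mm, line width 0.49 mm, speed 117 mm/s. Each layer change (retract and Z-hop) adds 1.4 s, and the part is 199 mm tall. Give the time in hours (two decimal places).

Extrusion cross-section = 0.27 × 0.49, so 0.1323 mm².
Total extruded path = 143000/0.1323 = 1080876.8 mm.
Extrusion time = 1080876.8 / 117 = 9238.3 s.
Number of layers: 199 / 0.27 → 738 (rounded up).
Layer-change overhead = 738 × 1.4 = 1033.2 s.
Total = 9238.3 + 1033.2 = 10271.5 s = 2.85 hours.

2.85 hours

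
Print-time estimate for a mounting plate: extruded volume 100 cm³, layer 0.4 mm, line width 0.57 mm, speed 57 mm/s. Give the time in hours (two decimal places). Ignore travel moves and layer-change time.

Bead cross-section = 0.4 × 0.57 = 0.228 mm².
Toolpath length = 100 cm³ / 0.228 mm² = 100000 / 0.228 = 438596.5 mm.
Print-move time = 438596.5 / 57, so 7694.7 s.
That's 7694.7 s → 2.14 hours.

2.14 hours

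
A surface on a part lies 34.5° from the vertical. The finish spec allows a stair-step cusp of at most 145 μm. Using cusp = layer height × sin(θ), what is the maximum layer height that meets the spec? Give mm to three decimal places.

0.256 mm

sin(34.5°) = 0.5664; t_max = 0.145/0.5664 = 0.256 mm.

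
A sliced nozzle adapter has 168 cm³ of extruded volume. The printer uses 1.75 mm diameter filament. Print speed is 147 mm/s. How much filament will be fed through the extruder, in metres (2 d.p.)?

69.85 m

A = π r² = π × 0.875² = 2.4053 mm².
L = 168000 mm³ / 2.4053 mm² = 69845.76 mm, i.e. 69.85 m.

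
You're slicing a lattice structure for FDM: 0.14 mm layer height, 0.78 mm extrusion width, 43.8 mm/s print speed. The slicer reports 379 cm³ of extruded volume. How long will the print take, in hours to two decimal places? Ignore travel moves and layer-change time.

Bead cross-section = 0.14 × 0.78 = 0.1092 mm².
Total extruded path = 379000/0.1092 = 3470696 mm.
Print-move time = 3470696 / 43.8, so 79239.6 s.
In the requested units: 79239.6 s = 22.01 hours.

22.01 hours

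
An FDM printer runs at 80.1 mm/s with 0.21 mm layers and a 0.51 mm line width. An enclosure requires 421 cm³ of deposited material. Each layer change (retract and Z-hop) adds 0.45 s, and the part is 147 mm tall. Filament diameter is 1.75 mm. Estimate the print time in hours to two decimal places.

Bead cross-section = 0.21 × 0.51 = 0.1071 mm².
Path length: 421000 mm³ / 0.1071 mm² → 3930905.7 mm.
Extrusion time = 3930905.7 / 80.1, so 49075 s.
Layers = ⌈147/0.21⌉ = 700.
Z-hop total: 700 × 0.45 → 315 s.
Altogether 49075 + 315 = 49390 s, i.e. 13.72 hours.

13.72 hours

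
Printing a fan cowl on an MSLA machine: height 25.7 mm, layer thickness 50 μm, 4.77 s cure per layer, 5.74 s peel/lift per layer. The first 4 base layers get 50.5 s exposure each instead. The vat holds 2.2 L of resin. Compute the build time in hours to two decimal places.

Layers = ⌈25.7/0.05⌉ = 514.
Base layers = 4 × (50.5 + 5.74) = 224.96 s.
Remaining layers = 510 × (4.77 + 5.74) = 5360.1 s.
Total = 224.96 + 5360.1 = 5585.06 s = 1.55 hours.

1.55 hours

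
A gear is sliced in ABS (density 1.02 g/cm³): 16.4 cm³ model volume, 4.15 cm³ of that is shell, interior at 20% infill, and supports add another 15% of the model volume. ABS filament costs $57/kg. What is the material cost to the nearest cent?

$0.53

Infill region: 16.4 − 4.15 → 12.25 cm³.
Infill deposited = 0.20 × 12.25 = 2.45 cm³.
Support = 0.15 × 16.4 = 2.46 cm³.
Total printed volume = 4.15 + 2.45 + 2.46 = 9.06 cm³.
Mass = 9.06 × 1.02, so 9.2412 g.
Cost = 9.2412 g / 1000 × $57/kg = $0.53.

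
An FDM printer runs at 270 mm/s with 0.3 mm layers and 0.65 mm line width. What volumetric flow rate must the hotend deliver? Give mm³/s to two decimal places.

52.65

Extrusion cross-section = 0.3 × 0.65 = 0.195 mm².
Volumetric flow = 270 × 0.195 = 52.65 mm³/s.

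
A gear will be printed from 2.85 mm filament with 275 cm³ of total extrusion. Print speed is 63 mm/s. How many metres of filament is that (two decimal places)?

Filament cross-section = π × (2.85/2)² = 6.3794 mm².
L = 275000 mm³ / 6.3794 mm² = 43107.5 mm, i.e. 43.11 m.

43.11 m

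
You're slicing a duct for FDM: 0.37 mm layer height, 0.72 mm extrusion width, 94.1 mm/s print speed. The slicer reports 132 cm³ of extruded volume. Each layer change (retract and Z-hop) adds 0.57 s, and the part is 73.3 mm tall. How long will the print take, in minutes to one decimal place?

89.7 minutes

Line area: 0.37 × 0.72 → 0.2664 mm².
Path length: 132000 mm³ / 0.2664 mm² → 495495.5 mm.
Time extruding: 495495.5 / 94.1 → 5265.6 s.
Layer count = ceil(73.3 / 0.37) = 199.
Z-hop total = 199 × 0.57 = 113.43 s.
Total = 5265.6 + 113.43 = 5379.03 s = 89.7 minutes.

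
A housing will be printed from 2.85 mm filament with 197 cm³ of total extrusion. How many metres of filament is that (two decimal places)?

30.88 m

A = π r² = π × 1.425² = 6.3794 mm².
Length = 197 cm³ / 6.3794 mm² = 197000 / 6.3794 = 30880.65 mm = 30.88 m.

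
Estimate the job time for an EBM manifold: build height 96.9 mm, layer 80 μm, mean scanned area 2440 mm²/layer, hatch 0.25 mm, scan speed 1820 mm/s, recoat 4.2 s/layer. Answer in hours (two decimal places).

Layers = ⌈96.9/0.08⌉ = 1212.
Scan path per layer: 2440 / 0.25 → 9760 mm.
Per-layer scan time = 9760 / 1820 = 5.3626 s.
Layer cycle = 5.3626 + 4.2, so 9.5626 s.
Build time = 1212 × 9.5626 = 11589.8712 s = 3.22 hours.

3.22 hours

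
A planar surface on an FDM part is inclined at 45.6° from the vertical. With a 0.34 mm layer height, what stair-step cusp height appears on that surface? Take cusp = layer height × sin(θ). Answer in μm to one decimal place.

242.9 μm

Cusp = layer height × sin(45.6°) = 0.34 × 0.7145 = 0.24293 mm = 242.9 μm.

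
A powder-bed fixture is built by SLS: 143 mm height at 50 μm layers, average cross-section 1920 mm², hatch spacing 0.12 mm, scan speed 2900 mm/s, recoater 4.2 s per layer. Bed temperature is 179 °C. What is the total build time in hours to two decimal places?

7.72 hours

Number of layers: 143 / 0.05 → 2860 (rounded up).
Scan path per layer = 1920 / 0.12 = 16000 mm.
Laser time per layer = 16000 / 2900 = 5.5172 s.
Layer cycle: 5.5172 + 4.2 → 9.7172 s.
Total: 2860 × 9.7172 s = 27791.192 s → 7.72 hours.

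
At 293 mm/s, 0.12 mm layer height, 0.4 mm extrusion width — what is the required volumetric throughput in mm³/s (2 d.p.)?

14.06

Extrusion cross-section: 0.12 × 0.4 → 0.048 mm².
Volumetric flow = 293 × 0.048 = 14.06 mm³/s.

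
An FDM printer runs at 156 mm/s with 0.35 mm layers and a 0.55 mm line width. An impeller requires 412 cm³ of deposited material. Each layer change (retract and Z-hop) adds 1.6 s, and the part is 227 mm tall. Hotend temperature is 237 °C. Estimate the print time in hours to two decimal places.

4.10 hours

Bead cross-section = 0.35 × 0.55, so 0.1925 mm².
Path length: 412000 mm³ / 0.1925 mm² → 2140259.7 mm.
Extrusion time = 2140259.7 / 156 = 13719.6 s.
Layers = ⌈227/0.35⌉ = 649.
Non-print overhead: 649 × 1.6 → 1038.4 s.
Altogether 13719.6 + 1038.4 = 14758 s, i.e. 4.10 hours.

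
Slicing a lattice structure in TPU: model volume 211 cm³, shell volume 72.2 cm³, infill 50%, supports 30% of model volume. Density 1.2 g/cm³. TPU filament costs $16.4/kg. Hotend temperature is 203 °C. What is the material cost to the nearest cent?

$4.03

Volume inside the shell = 211 − 72.2, so 138.8 cm³.
Infill volume: 0.50 × 138.8 → 69.4 cm³.
Support: 0.30 × 211 → 63.3 cm³.
Deposited volume = 72.2 + 69.4 + 63.3 = 204.9 cm³.
Mass: 204.9 × 1.2 → 245.88 g.
At $16.4/kg: 245.88/1000 × 16.4 = $4.03.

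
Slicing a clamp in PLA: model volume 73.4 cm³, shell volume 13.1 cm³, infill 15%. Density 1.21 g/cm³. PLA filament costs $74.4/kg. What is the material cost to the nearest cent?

$1.99

Interior volume: 73.4 − 13.1 → 60.3 cm³.
Infill volume = 0.15 × 60.3 = 9.045 cm³.
Total printed volume: 13.1 + 9.045 → 22.145 cm³.
Mass = 22.145 × 1.21, so 26.79545 g.
At $74.4/kg: 26.79545/1000 × 74.4 = $1.99.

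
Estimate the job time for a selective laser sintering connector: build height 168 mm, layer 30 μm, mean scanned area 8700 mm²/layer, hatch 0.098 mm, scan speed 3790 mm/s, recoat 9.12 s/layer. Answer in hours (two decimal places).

Layers = ⌈168/0.03⌉ = 5600.
Scan path per layer: 8700 / 0.098 → 88775.5 mm.
Scan time per layer: 88775.5 / 3790 → 23.4236 s.
Layer cycle = 23.4236 + 9.12, so 32.5436 s.
5600 layers × 32.5436 s/layer = 182244.16 s, i.e. 50.62 hours.

50.62 hours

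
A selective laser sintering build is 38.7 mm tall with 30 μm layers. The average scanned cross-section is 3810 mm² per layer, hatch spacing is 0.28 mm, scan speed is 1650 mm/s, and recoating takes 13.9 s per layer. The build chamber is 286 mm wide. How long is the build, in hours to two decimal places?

7.94 hours

Layers = ⌈38.7/0.03⌉ = 1290.
Per-layer scan distance = 3810 / 0.28 = 13607.1 mm.
Laser time per layer = 13607.1 / 1650, so 8.2467 s.
Time per layer = 8.2467 + 13.9 = 22.1467 s.
Total: 1290 × 22.1467 s = 28569.243 s → 7.94 hours.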